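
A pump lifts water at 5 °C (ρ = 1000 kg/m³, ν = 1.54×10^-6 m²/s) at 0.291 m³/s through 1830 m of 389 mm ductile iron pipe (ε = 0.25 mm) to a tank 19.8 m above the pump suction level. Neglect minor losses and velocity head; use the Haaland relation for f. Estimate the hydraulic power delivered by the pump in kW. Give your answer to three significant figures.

V = 4Q/(πD²) = 2.449 m/s; Re = 6.18×10^5; ε/D = 6.43×10^-4; f = 0.01830
h_f = f(L/D)V²/2g = 26.30 m
Total head H = z + h_f = 19.8 + 26.30 = 46.10 m
P_hyd = ρgQH = 1000·9.81·0.291·46.10 = 131.6 kW

P_hyd ≈ 132 kW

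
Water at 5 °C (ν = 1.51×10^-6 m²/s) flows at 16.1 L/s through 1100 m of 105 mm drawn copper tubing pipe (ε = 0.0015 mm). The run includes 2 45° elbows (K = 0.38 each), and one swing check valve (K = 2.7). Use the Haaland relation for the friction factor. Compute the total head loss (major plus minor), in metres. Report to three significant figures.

H_L ≈ 31.9 m

V = 4Q/(πD²) = 1.859 m/s; V²/2g = 0.1762 m
Re = 1.29×10^5, ε/D = 1.43×10^-5 → f = 0.01697 (Haaland)
Major: h_f = f(L/D)·V²/2g = 0.01697·10476·0.1762 = 31.32 m
Minor: ΣK = 3.46; h_m = ΣK·V²/2g = 0.6097 m
Total H_L = 31.32 + 0.6097 = 31.93 m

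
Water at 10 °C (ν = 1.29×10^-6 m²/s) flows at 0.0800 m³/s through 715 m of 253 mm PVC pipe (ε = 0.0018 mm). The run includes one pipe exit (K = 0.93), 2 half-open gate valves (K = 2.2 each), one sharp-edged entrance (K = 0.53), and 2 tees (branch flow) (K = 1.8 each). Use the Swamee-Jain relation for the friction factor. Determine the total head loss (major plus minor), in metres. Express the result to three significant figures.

V = 4Q/(πD²) = 1.591 m/s; V²/2g = 0.1291 m
Re = 3.12×10^5, ε/D = 7.11×10^-6 → f = 0.01435 (Swamee-Jain)
Major: h_f = f(L/D)·V²/2g = 0.01435·2826·0.1291 = 5.236 m
Minor: ΣK = 9.46; h_m = ΣK·V²/2g = 1.221 m
Total H_L = 5.236 + 1.221 = 6.457 m

H_L ≈ 6.46 m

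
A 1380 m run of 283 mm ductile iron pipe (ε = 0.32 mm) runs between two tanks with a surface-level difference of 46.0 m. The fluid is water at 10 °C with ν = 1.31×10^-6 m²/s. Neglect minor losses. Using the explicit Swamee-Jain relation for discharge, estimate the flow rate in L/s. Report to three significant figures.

Q ≈ 188 L/s

Swamee-Jain (Type II): Q = -0.965·√(gD⁵h_f/L)·ln[ε/(3.7D) + √(3.17ν²L/(gD³h_f))]
√(gD⁵h_f/L) = √(9.81·0.283⁵·46.0/1380) = 0.02436
ε/(3.7D) = 3.06×10^-4; √(3.17ν²L/(gD³h_f)) = 2.71×10^-5
Q = -0.965·0.02436·ln(3.327×10^-4) = 0.1883 m³/s
Check: V = 2.99 m/s, Re = 6.47×10^5, f = 0.02077, h_f = 46.3 m ≈ 46.0 m ✓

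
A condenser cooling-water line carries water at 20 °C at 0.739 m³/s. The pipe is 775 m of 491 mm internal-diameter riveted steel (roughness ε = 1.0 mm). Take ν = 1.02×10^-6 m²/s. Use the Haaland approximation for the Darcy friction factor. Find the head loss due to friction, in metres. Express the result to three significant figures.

h_f ≈ 29.0 m

V = 4Q/(πD²) = 4·0.739/(π·0.491²) = 3.903 m/s
Re = VD/ν = 3.903·0.491/1.02×10^-6 = 1.88×10^6 → turbulent
ε/D = 1.0/491 = 0.00204
Haaland: f = 0.02367
h_f = f(L/D)V²/(2g) = 0.02367·(775/0.491)·3.903²/(2·9.81) = 29.00 m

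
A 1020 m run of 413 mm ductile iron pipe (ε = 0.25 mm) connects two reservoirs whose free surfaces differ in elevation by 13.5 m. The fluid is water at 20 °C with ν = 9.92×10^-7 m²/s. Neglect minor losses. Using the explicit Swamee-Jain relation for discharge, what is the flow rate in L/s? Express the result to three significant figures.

Swamee-Jain (Type II): Q = -0.965·√(gD⁵h_f/L)·ln[ε/(3.7D) + √(3.17ν²L/(gD³h_f))]
√(gD⁵h_f/L) = √(9.81·0.413⁵·13.5/1020) = 0.03950
ε/(3.7D) = 1.64×10^-4; √(3.17ν²L/(gD³h_f)) = 1.85×10^-5
Q = -0.965·0.03950·ln(1.821×10^-4) = 0.3282 m³/s
Check: V = 2.45 m/s, Re = 1.02×10^6, f = 0.01797, h_f = 13.6 m ≈ 13.5 m ✓

Q ≈ 328 L/s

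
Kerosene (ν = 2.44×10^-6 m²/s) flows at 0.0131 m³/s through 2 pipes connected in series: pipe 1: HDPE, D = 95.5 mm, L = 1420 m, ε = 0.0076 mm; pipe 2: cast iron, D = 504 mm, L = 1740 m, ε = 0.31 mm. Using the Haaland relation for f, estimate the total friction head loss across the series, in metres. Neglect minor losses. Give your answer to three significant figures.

Pipe 1: V = 1.829 m/s, Re = 7.16×10^4, ε/D = 7.96×10^-5, f = 0.01941, h_1 = f(L/D)V²/2g = 49.21 m
Pipe 2: V = 0.06566 m/s, Re = 1.36×10^4, ε/D = 6.15×10^-4, f = 0.02936, h_2 = f(L/D)V²/2g = 0.02228 m
Series → Q common, losses add: H = Σh = 49.23 m

H ≈ 49.2 m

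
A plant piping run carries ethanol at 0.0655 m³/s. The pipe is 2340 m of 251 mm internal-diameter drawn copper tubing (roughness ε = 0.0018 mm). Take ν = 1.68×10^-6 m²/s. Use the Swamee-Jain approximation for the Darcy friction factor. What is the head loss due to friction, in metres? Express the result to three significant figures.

V = 4Q/(πD²) = 4·0.0655/(π·0.251²) = 1.324 m/s
Re = VD/ν = 1.324·0.251/1.68×10^-6 = 1.98×10^5 → turbulent
ε/D = 0.0018/251 = 7.17×10^-6
Swamee-Jain: f = 0.01563
h_f = f(L/D)V²/(2g) = 0.01563·(2340/0.251)·1.324²/(2·9.81) = 13.02 m

h_f ≈ 13.0 m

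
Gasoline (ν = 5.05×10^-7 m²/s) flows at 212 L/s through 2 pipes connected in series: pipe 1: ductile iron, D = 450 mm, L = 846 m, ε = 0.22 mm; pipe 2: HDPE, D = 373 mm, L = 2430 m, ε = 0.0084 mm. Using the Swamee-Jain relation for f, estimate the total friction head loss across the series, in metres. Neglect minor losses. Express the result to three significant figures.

H ≈ 17.4 m

Pipe 1: V = 1.333 m/s, Re = 1.19×10^6, ε/D = 4.89×10^-4, f = 0.01714, h_1 = f(L/D)V²/2g = 2.918 m
Pipe 2: V = 1.940 m/s, Re = 1.43×10^6, ε/D = 2.25×10^-5, f = 0.01158, h_2 = f(L/D)V²/2g = 14.48 m
Series → Q common, losses add: H = Σh = 17.40 m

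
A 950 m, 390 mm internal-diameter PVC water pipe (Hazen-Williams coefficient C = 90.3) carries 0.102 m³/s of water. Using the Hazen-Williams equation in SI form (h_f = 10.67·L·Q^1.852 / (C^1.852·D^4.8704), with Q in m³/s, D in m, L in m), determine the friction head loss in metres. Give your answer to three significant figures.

h_f = 10.67·950·0.102^1.852 / (90.3^1.852·0.390^4.8704) = 3.464 m

h_f ≈ 3.46 m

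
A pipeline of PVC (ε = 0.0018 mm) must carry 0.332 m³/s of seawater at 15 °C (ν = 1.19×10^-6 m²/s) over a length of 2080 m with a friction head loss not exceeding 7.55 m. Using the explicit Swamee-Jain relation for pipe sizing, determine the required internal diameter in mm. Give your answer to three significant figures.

D ≈ 506 mm

Swamee-Jain (Type III): D = 0.66·[ε^1.25·(LQ²/(gh_f))^4.75 + ν·Q^9.4·(L/(gh_f))^5.2]^0.04
LQ²/(gh_f) = 3.095; L/(gh_f) = 28.08
Term 1 = ε^1.25·(…)^4.75 = 1.41×10^-5; Term 2 = ν·Q^9.4·(…)^5.2 = 0.00128
D = 0.66·(1.41×10^-5 + 0.00128)^0.04 = 0.5058 m = 506 mm
Check: V = 1.65 m/s, Re = 7.02×10^5, f = 0.01240, h_f = 7.10 m ≈ 7.55 m ✓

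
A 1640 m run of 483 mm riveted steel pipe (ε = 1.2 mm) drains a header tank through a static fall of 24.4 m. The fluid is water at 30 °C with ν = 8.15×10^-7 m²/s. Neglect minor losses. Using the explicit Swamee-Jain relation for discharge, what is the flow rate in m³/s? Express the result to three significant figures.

Swamee-Jain (Type II): Q = -0.965·√(gD⁵h_f/L)·ln[ε/(3.7D) + √(3.17ν²L/(gD³h_f))]
√(gD⁵h_f/L) = √(9.81·0.483⁵·24.4/1640) = 0.06194
ε/(3.7D) = 6.71×10^-4; √(3.17ν²L/(gD³h_f)) = 1.13×10^-5
Q = -0.965·0.06194·ln(6.828×10^-4) = 0.4357 m³/s
Check: V = 2.38 m/s, Re = 1.41×10^6, f = 0.02500, h_f = 24.5 m ≈ 24.4 m ✓

Q ≈ 0.436 m³/s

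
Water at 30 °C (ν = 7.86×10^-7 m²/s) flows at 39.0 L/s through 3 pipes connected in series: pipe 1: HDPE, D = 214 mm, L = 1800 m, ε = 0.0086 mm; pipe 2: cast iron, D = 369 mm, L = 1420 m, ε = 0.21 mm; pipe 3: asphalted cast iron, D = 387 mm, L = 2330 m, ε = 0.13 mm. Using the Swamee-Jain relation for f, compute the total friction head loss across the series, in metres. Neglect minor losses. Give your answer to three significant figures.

H ≈ 8.63 m

Pipe 1: V = 1.084 m/s, Re = 2.95×10^5, ε/D = 4.02×10^-5, f = 0.01487, h_1 = f(L/D)V²/2g = 7.495 m
Pipe 2: V = 0.3647 m/s, Re = 1.71×10^5, ε/D = 5.69×10^-4, f = 0.01955, h_2 = f(L/D)V²/2g = 0.5101 m
Pipe 3: V = 0.3316 m/s, Re = 1.63×10^5, ε/D = 3.36×10^-4, f = 0.01843, h_3 = f(L/D)V²/2g = 0.6218 m
Series → Q common, losses add: H = Σh = 8.627 m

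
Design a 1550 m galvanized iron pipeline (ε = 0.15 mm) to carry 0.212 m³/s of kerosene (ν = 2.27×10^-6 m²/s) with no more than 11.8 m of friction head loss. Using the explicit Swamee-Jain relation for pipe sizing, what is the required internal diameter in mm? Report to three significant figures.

Swamee-Jain (Type III): D = 0.66·[ε^1.25·(LQ²/(gh_f))^4.75 + ν·Q^9.4·(L/(gh_f))^5.2]^0.04
LQ²/(gh_f) = 0.6018; L/(gh_f) = 13.39
Term 1 = ε^1.25·(…)^4.75 = 1.49×10^-6; Term 2 = ν·Q^9.4·(…)^5.2 = 7.64×10^-7
D = 0.66·(1.49×10^-6 + 7.64×10^-7)^0.04 = 0.3923 m = 392 mm
Check: V = 1.75 m/s, Re = 3.03×10^5, f = 0.01760, h_f = 10.9 m ≈ 11.8 m ✓

D ≈ 392 mm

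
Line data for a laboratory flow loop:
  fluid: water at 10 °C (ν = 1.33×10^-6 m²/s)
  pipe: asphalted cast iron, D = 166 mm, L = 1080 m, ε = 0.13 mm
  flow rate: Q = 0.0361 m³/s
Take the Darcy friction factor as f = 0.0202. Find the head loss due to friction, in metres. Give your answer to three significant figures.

h_f ≈ 18.6 m

V = 4Q/(πD²) = 4·0.0361/(π·0.166²) = 1.668 m/s
h_f = f(L/D)V²/(2g) = 0.02020·(1080/0.166)·1.668²/(2·9.81) = 18.64 m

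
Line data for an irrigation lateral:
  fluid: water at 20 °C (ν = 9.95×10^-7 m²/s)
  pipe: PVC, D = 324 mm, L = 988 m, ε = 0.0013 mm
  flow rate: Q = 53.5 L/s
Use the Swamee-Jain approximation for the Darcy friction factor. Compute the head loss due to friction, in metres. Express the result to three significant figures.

V = 4Q/(πD²) = 4·0.0535/(π·0.324²) = 0.6489 m/s
Re = VD/ν = 0.6489·0.324/9.95×10^-7 = 2.11×10^5 → turbulent
ε/D = 0.0013/324 = 4.01×10^-6
Swamee-Jain: f = 0.01541
h_f = f(L/D)V²/(2g) = 0.01541·(988/0.324)·0.6489²/(2·9.81) = 1.008 m

h_f ≈ 1.01 m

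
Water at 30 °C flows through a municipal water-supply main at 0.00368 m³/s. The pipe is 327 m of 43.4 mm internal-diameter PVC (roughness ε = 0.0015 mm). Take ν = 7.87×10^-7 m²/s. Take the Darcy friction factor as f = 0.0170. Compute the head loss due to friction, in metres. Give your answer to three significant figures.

h_f ≈ 40.4 m

V = 4Q/(πD²) = 4·0.00368/(π·0.0434²) = 2.488 m/s
h_f = f(L/D)V²/(2g) = 0.01700·(327/0.0434)·2.488²/(2·9.81) = 40.40 m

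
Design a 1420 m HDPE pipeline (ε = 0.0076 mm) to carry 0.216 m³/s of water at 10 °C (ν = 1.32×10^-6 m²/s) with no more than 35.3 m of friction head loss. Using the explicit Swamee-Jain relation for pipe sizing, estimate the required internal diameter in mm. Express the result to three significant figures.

D ≈ 291 mm

Swamee-Jain (Type III): D = 0.66·[ε^1.25·(LQ²/(gh_f))^4.75 + ν·Q^9.4·(L/(gh_f))^5.2]^0.04
LQ²/(gh_f) = 0.1913; L/(gh_f) = 4.101
Term 1 = ε^1.25·(…)^4.75 = 1.55×10^-10; Term 2 = ν·Q^9.4·(…)^5.2 = 1.13×10^-9
D = 0.66·(1.55×10^-10 + 1.13×10^-9)^0.04 = 0.2910 m = 291 mm
Check: V = 3.25 m/s, Re = 7.16×10^5, f = 0.01279, h_f = 33.6 m ≈ 35.3 m ✓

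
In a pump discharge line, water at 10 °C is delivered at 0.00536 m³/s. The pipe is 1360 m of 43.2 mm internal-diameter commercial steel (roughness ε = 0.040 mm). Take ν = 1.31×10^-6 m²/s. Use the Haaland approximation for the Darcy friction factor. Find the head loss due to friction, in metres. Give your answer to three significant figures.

V = 4Q/(πD²) = 4·0.00536/(π·0.0432²) = 3.657 m/s
Re = VD/ν = 3.657·0.0432/1.31×10^-6 = 1.21×10^5 → turbulent
ε/D = 0.040/43.2 = 9.26×10^-4
Haaland: f = 0.02135
h_f = f(L/D)V²/(2g) = 0.02135·(1360/0.0432)·3.657²/(2·9.81) = 458.1 m

h_f ≈ 458 m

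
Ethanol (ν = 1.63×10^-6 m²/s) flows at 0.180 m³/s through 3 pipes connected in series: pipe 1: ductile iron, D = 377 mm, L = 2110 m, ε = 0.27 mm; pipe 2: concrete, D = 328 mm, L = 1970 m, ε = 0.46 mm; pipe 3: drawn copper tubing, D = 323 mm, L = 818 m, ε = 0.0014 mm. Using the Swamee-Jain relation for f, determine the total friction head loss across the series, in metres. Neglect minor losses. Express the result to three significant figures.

H ≈ 53.3 m

Pipe 1: V = 1.613 m/s, Re = 3.73×10^5, ε/D = 7.16×10^-4, f = 0.01925, h_1 = f(L/D)V²/2g = 14.28 m
Pipe 2: V = 2.130 m/s, Re = 4.29×10^5, ε/D = 0.00140, f = 0.02203, h_2 = f(L/D)V²/2g = 30.61 m
Pipe 3: V = 2.197 m/s, Re = 4.35×10^5, ε/D = 4.33×10^-6, f = 0.01349, h_3 = f(L/D)V²/2g = 8.400 m
Series → Q common, losses add: H = Σh = 53.29 m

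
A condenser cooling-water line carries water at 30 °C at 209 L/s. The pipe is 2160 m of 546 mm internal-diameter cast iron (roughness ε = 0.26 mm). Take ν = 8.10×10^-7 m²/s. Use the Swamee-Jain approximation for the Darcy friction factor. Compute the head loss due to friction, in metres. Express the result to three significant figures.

V = 4Q/(πD²) = 4·0.209/(π·0.546²) = 0.8926 m/s
Re = VD/ν = 0.8926·0.546/8.10×10^-7 = 6.02×10^5 → turbulent
ε/D = 0.26/546 = 4.76×10^-4
Swamee-Jain: f = 0.01747
h_f = f(L/D)V²/(2g) = 0.01747·(2160/0.546)·0.8926²/(2·9.81) = 2.806 m

h_f ≈ 2.81 m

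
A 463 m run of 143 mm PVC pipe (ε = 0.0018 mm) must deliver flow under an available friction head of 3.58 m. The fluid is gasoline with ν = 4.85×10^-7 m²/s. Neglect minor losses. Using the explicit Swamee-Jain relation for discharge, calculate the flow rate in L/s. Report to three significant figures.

Q ≈ 19.9 L/s

Swamee-Jain (Type II): Q = -0.965·√(gD⁵h_f/L)·ln[ε/(3.7D) + √(3.17ν²L/(gD³h_f))]
√(gD⁵h_f/L) = √(9.81·0.143⁵·3.58/463) = 0.002130
ε/(3.7D) = 3.40×10^-6; √(3.17ν²L/(gD³h_f)) = 5.80×10^-5
Q = -0.965·0.002130·ln(6.138×10^-5) = 0.01993 m³/s
Check: V = 1.24 m/s, Re = 3.66×10^5, f = 0.01402, h_f = 3.56 m ≈ 3.58 m ✓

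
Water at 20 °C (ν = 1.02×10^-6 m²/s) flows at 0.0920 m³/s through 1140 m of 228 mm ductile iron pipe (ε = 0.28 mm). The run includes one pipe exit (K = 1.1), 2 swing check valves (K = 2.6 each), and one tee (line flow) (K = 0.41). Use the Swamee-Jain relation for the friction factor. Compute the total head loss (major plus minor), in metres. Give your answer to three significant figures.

V = 4Q/(πD²) = 2.253 m/s; V²/2g = 0.2588 m
Re = 5.04×10^5, ε/D = 0.00123 → f = 0.02129 (Swamee-Jain)
Major: h_f = f(L/D)·V²/2g = 0.02129·5000·0.2588 = 27.55 m
Minor: ΣK = 6.71; h_m = ΣK·V²/2g = 1.737 m
Total H_L = 27.55 + 1.737 = 29.28 m

H_L ≈ 29.3 m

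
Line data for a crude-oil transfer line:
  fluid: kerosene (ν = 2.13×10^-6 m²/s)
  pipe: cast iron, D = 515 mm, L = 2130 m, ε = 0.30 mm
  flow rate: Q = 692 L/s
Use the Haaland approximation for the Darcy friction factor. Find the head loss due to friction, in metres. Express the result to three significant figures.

h_f ≈ 41.4 m

V = 4Q/(πD²) = 4·0.692/(π·0.515²) = 3.322 m/s
Re = VD/ν = 3.322·0.515/2.13×10^-6 = 8.03×10^5 → turbulent
ε/D = 0.30/515 = 5.83×10^-4
Haaland: f = 0.01781
h_f = f(L/D)V²/(2g) = 0.01781·(2130/0.515)·3.322²/(2·9.81) = 41.43 m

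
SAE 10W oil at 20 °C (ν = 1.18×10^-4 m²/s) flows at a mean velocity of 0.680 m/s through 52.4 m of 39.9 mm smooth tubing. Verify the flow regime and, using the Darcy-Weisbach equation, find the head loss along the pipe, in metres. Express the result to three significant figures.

h_f ≈ 8.62 m

Re = VD/ν = 0.680·0.03990/1.18×10^-4 = 230 → laminar (Re < 2300)
f = 64/Re = 0.2783
h_f = f(L/D)V²/(2g) = 0.2783·(52.4/0.03990)·0.680²/(2·9.81) = 8.615 m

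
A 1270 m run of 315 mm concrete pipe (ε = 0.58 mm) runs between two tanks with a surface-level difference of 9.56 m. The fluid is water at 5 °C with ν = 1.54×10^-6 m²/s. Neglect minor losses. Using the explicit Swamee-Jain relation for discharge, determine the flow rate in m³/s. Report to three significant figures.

Swamee-Jain (Type II): Q = -0.965·√(gD⁵h_f/L)·ln[ε/(3.7D) + √(3.17ν²L/(gD³h_f))]
√(gD⁵h_f/L) = √(9.81·0.315⁵·9.56/1270) = 0.01513
ε/(3.7D) = 4.98×10^-4; √(3.17ν²L/(gD³h_f)) = 5.71×10^-5
Q = -0.965·0.01513·ln(5.547×10^-4) = 0.1095 m³/s
Check: V = 1.40 m/s, Re = 2.87×10^5, f = 0.02373, h_f = 9.62 m ≈ 9.56 m ✓

Q ≈ 0.109 m³/s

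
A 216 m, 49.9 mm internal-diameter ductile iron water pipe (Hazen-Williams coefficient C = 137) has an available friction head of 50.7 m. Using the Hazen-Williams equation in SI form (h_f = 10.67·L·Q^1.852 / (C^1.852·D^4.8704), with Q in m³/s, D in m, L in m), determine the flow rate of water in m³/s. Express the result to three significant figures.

Q ≈ 0.00658 m³/s

Rearranging: Q = [h_f·C^1.852·D^4.8704 / (10.67·L)]^(1/1.852)
Q = [50.7·137^1.852·0.0499^4.8704 / (10.67·216)]^0.540 = 0.006576 m³/s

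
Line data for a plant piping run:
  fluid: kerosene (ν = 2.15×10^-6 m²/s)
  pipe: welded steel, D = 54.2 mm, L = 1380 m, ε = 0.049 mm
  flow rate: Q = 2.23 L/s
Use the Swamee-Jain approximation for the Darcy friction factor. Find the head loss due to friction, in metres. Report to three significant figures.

h_f ≈ 32.6 m

V = 4Q/(πD²) = 4·0.00223/(π·0.0542²) = 0.9665 m/s
Re = VD/ν = 0.9665·0.0542/2.15×10^-6 = 2.44×10^4 → turbulent
ε/D = 0.049/54.2 = 9.04×10^-4
Swamee-Jain: f = 0.02687
h_f = f(L/D)V²/(2g) = 0.02687·(1380/0.0542)·0.9665²/(2·9.81) = 32.58 m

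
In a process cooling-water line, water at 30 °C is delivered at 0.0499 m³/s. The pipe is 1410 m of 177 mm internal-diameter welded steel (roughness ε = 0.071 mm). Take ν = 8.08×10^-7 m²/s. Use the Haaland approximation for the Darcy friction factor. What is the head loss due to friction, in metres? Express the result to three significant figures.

V = 4Q/(πD²) = 4·0.0499/(π·0.177²) = 2.028 m/s
Re = VD/ν = 2.028·0.177/8.08×10^-7 = 4.44×10^5 → turbulent
ε/D = 0.071/177 = 4.01×10^-4
Haaland: f = 0.01703
h_f = f(L/D)V²/(2g) = 0.01703·(1410/0.177)·2.028²/(2·9.81) = 28.43 m

h_f ≈ 28.4 m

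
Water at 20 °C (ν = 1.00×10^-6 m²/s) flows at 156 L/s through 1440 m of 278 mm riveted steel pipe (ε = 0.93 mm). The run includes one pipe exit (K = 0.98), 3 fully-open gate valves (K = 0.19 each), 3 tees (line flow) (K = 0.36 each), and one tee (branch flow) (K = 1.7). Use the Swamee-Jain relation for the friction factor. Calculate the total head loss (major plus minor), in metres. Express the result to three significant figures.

V = 4Q/(πD²) = 2.570 m/s; V²/2g = 0.3367 m
Re = 7.14×10^5, ε/D = 0.00335 → f = 0.02725 (Swamee-Jain)
Major: h_f = f(L/D)·V²/2g = 0.02725·5180·0.3367 = 47.51 m
Minor: ΣK = 4.33; h_m = ΣK·V²/2g = 1.458 m
Total H_L = 47.51 + 1.458 = 48.97 m

H_L ≈ 49.0 m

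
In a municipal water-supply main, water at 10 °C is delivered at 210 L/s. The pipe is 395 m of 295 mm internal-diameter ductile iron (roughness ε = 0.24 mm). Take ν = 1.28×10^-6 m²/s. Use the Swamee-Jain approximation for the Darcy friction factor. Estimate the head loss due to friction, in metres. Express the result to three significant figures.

h_f ≈ 12.4 m

V = 4Q/(πD²) = 4·0.210/(π·0.295²) = 3.072 m/s
Re = VD/ν = 3.072·0.295/1.28×10^-6 = 7.08×10^5 → turbulent
ε/D = 0.24/295 = 8.14×10^-4
Swamee-Jain: f = 0.01929
h_f = f(L/D)V²/(2g) = 0.01929·(395/0.295)·3.072²/(2·9.81) = 12.43 m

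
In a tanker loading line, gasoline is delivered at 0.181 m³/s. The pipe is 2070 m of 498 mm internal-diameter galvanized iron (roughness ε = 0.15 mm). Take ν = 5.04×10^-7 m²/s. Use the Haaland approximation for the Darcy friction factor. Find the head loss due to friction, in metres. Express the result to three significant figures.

h_f ≈ 2.87 m

V = 4Q/(πD²) = 4·0.181/(π·0.498²) = 0.9292 m/s
Re = VD/ν = 0.9292·0.498/5.04×10^-7 = 9.18×10^5 → turbulent
ε/D = 0.15/498 = 3.01×10^-4
Haaland: f = 0.01566
h_f = f(L/D)V²/(2g) = 0.01566·(2070/0.498)·0.9292²/(2·9.81) = 2.866 m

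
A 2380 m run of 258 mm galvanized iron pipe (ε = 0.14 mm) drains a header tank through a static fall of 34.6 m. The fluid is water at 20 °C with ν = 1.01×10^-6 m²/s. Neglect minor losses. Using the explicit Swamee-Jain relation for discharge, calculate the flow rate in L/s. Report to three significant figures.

Swamee-Jain (Type II): Q = -0.965·√(gD⁵h_f/L)·ln[ε/(3.7D) + √(3.17ν²L/(gD³h_f))]
√(gD⁵h_f/L) = √(9.81·0.258⁵·34.6/2380) = 0.01277
ε/(3.7D) = 1.47×10^-4; √(3.17ν²L/(gD³h_f)) = 3.63×10^-5
Q = -0.965·0.01277·ln(1.830×10^-4) = 0.1060 m³/s
Check: V = 2.03 m/s, Re = 5.18×10^5, f = 0.01801, h_f = 34.8 m ≈ 34.6 m ✓

Q ≈ 106 L/s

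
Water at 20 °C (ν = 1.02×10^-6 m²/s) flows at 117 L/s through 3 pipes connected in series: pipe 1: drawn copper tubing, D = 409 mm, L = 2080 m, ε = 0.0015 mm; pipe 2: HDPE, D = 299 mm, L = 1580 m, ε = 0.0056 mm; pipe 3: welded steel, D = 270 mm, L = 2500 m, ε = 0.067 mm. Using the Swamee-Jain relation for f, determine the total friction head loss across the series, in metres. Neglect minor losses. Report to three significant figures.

Pipe 1: V = 0.8905 m/s, Re = 3.57×10^5, ε/D = 3.67×10^-6, f = 0.01396, h_1 = f(L/D)V²/2g = 2.870 m
Pipe 2: V = 1.666 m/s, Re = 4.88×10^5, ε/D = 1.87×10^-5, f = 0.01344, h_2 = f(L/D)V²/2g = 10.05 m
Pipe 3: V = 2.043 m/s, Re = 5.41×10^5, ε/D = 2.48×10^-4, f = 0.01585, h_3 = f(L/D)V²/2g = 31.24 m
Series → Q common, losses add: H = Σh = 44.16 m

H ≈ 44.2 m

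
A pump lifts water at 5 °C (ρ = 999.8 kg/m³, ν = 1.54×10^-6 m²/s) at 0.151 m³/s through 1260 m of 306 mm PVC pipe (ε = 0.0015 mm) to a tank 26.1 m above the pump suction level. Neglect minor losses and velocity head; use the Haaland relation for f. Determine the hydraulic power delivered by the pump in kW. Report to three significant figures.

P_hyd ≈ 56.5 kW

V = 4Q/(πD²) = 2.053 m/s; Re = 4.08×10^5; ε/D = 4.90×10^-6; f = 0.01360
h_f = f(L/D)V²/2g = 12.03 m
Total head H = z + h_f = 26.1 + 12.03 = 38.13 m
P_hyd = ρgQH = 999.8·9.81·0.151·38.13 = 56.47 kW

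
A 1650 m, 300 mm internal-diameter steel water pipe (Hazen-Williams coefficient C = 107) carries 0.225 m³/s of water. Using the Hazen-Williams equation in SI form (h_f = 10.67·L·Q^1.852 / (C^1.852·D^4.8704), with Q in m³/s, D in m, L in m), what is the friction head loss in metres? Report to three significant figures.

h_f ≈ 68.2 m

h_f = 10.67·1650·0.225^1.852 / (107^1.852·0.300^4.8704) = 68.25 m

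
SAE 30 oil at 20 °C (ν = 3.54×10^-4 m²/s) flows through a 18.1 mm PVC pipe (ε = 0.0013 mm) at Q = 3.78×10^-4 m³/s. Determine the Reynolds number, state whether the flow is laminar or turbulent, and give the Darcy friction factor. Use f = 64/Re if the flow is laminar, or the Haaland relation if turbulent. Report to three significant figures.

V = 4Q/(πD²) = 1.469 m/s
Re = VD/ν = 1.469·0.0181/3.54×10^-4 = 75.1
Re < 2300 → laminar → f = 64/Re = 0.8520

Re ≈ 75.1; laminar; f = 64/Re ≈ 0.852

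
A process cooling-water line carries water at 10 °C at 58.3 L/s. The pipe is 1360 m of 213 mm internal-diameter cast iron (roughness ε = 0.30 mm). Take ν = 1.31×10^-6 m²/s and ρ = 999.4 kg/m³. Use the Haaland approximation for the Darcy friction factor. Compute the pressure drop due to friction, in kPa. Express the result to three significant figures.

Δp ≈ 189 kPa

V = 4Q/(πD²) = 4·0.0583/(π·0.213²) = 1.636 m/s
Re = VD/ν = 1.636·0.213/1.31×10^-6 = 2.66×10^5 → turbulent
ε/D = 0.30/213 = 0.00141
Haaland: f = 0.02218
h_f = f(L/D)V²/(2g) = 0.02218·(1360/0.213)·1.636²/(2·9.81) = 19.32 m
Δp = ρg·h_f = 999.4·9.81·19.32 = 189.4 kPa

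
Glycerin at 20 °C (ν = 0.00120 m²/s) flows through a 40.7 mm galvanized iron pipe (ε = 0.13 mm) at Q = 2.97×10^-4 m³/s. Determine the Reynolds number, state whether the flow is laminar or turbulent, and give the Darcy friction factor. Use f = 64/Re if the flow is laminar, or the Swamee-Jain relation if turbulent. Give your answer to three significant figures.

V = 4Q/(πD²) = 0.2283 m/s
Re = VD/ν = 0.2283·0.0407/0.00120 = 7.74
Re < 2300 → laminar → f = 64/Re = 8.266

Re ≈ 7.74; laminar; f = 64/Re ≈ 8.27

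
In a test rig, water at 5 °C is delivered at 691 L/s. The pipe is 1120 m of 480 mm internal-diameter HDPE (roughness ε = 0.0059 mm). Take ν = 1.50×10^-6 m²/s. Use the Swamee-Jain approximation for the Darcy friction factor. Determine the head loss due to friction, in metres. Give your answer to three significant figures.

V = 4Q/(πD²) = 4·0.691/(π·0.480²) = 3.819 m/s
Re = VD/ν = 3.819·0.480/1.50×10^-6 = 1.22×10^6 → turbulent
ε/D = 0.0059/480 = 1.23×10^-5
Swamee-Jain: f = 0.01156
h_f = f(L/D)V²/(2g) = 0.01156·(1120/0.480)·3.819²/(2·9.81) = 20.05 m

h_f ≈ 20.1 m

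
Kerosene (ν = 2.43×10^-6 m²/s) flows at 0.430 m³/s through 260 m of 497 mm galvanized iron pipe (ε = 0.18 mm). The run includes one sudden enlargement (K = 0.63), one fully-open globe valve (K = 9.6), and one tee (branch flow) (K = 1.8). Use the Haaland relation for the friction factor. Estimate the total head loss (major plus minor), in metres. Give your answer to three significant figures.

V = 4Q/(πD²) = 2.216 m/s; V²/2g = 0.2504 m
Re = 4.53×10^5, ε/D = 3.62×10^-4 → f = 0.01673 (Haaland)
Major: h_f = f(L/D)·V²/2g = 0.01673·523.1·0.2504 = 2.191 m
Minor: ΣK = 12.0; h_m = ΣK·V²/2g = 3.012 m
Total H_L = 2.191 + 3.012 = 5.204 m

H_L ≈ 5.20 m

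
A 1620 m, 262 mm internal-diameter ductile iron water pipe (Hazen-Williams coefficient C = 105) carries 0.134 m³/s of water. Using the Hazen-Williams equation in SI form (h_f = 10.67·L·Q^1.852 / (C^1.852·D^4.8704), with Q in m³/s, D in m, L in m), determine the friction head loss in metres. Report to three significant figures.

h_f ≈ 51.4 m

h_f = 10.67·1620·0.134^1.852 / (105^1.852·0.262^4.8704) = 51.40 m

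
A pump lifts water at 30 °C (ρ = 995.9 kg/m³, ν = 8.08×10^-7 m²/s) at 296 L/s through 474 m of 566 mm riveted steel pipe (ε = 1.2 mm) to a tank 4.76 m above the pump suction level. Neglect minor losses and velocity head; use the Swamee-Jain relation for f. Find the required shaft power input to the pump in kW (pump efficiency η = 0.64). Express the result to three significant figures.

V = 4Q/(πD²) = 1.176 m/s; Re = 8.24×10^5; ε/D = 0.00212; f = 0.02409
h_f = f(L/D)V²/2g = 1.423 m
Total head H = z + h_f = 4.76 + 1.423 = 6.183 m
P_hyd = ρgQH = 995.9·9.81·0.296·6.183 = 17.88 kW
P_shaft = P_hyd/η = 17.88/0.64 = 27.94 kW

P_shaft ≈ 27.9 kW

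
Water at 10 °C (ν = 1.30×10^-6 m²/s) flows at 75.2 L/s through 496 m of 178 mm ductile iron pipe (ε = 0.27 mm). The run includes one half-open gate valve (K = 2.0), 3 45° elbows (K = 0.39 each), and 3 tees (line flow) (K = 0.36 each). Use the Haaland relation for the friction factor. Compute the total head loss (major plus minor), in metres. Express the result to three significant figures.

V = 4Q/(πD²) = 3.022 m/s; V²/2g = 0.4655 m
Re = 4.14×10^5, ε/D = 0.00152 → f = 0.02230 (Haaland)
Major: h_f = f(L/D)·V²/2g = 0.02230·2787·0.4655 = 28.93 m
Minor: ΣK = 4.25; h_m = ΣK·V²/2g = 1.978 m
Total H_L = 28.93 + 1.978 = 30.90 m

H_L ≈ 30.9 m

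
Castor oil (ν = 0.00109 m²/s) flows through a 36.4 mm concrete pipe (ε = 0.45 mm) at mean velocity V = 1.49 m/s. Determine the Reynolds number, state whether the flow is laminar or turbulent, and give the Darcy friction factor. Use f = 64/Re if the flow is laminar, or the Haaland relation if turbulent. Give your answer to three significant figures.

Re ≈ 49.8; laminar; f = 64/Re ≈ 1.29

Re = VD/ν = 1.490·0.0364/0.00109 = 49.8
Re < 2300 → laminar → f = 64/Re = 1.286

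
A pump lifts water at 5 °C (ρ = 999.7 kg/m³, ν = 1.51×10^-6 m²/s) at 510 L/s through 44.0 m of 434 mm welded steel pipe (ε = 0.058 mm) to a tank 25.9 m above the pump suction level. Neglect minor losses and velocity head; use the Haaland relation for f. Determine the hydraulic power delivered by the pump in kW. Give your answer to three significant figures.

P_hyd ≈ 134 kW

V = 4Q/(πD²) = 3.447 m/s; Re = 9.91×10^5; ε/D = 1.34×10^-4; f = 0.01380
h_f = f(L/D)V²/2g = 0.8478 m
Total head H = z + h_f = 25.9 + 0.8478 = 26.75 m
P_hyd = ρgQH = 999.7·9.81·0.510·26.75 = 133.8 kW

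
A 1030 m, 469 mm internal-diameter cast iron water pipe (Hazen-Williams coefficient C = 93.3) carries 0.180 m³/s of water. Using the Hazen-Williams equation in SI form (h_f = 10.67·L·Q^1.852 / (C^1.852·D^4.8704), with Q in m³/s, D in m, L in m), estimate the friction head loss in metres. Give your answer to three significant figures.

h_f = 10.67·1030·0.180^1.852 / (93.3^1.852·0.469^4.8704) = 4.122 m

h_f ≈ 4.12 m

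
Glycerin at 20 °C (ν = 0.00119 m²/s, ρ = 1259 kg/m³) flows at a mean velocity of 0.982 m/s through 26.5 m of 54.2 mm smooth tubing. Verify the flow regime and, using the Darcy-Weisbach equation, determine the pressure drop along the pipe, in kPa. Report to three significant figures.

Re = VD/ν = 0.982·0.05420/0.00119 = 44.7 → laminar (Re < 2300)
f = 64/Re = 1.431
h_f = f(L/D)V²/(2g) = 1.431·(26.5/0.05420)·0.982²/(2·9.81) = 34.39 m
Δp = ρg·h_f = 1259·9.81·34.39 = 424.7 kPa

Δp ≈ 425 kPa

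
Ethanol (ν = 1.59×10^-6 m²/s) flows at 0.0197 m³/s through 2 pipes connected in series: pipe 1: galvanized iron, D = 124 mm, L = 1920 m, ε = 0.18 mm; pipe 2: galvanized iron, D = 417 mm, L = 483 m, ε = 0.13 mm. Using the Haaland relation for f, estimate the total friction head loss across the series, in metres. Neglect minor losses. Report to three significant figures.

H ≈ 48.5 m

Pipe 1: V = 1.631 m/s, Re = 1.27×10^5, ε/D = 0.00145, f = 0.02307, h_1 = f(L/D)V²/2g = 48.44 m
Pipe 2: V = 0.1442 m/s, Re = 3.78×10^4, ε/D = 3.12×10^-4, f = 0.02288, h_2 = f(L/D)V²/2g = 0.02810 m
Series → Q common, losses add: H = Σh = 48.47 m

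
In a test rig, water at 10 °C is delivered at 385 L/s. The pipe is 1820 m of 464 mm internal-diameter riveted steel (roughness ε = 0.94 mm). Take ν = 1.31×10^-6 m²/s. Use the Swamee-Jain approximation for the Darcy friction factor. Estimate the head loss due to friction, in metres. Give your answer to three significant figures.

V = 4Q/(πD²) = 4·0.385/(π·0.464²) = 2.277 m/s
Re = VD/ν = 2.277·0.464/1.31×10^-6 = 8.06×10^5 → turbulent
ε/D = 0.94/464 = 0.00203
Swamee-Jain: f = 0.02381
h_f = f(L/D)V²/(2g) = 0.02381·(1820/0.464)·2.277²/(2·9.81) = 24.68 m

h_f ≈ 24.7 m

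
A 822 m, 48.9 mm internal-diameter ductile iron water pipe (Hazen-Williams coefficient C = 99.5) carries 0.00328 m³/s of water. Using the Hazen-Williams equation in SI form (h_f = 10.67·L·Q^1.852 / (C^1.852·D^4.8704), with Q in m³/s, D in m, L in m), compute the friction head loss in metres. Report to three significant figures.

h_f ≈ 106 m

h_f = 10.67·822·0.00328^1.852 / (99.5^1.852·0.0489^4.8704) = 106.2 m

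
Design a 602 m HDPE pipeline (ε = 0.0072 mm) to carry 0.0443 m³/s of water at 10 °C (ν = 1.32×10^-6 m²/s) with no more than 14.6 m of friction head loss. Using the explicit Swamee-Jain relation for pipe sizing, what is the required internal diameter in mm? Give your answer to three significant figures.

Swamee-Jain (Type III): D = 0.66·[ε^1.25·(LQ²/(gh_f))^4.75 + ν·Q^9.4·(L/(gh_f))^5.2]^0.04
LQ²/(gh_f) = 0.008249; L/(gh_f) = 4.203
Term 1 = ε^1.25·(…)^4.75 = 4.73×10^-17; Term 2 = ν·Q^9.4·(…)^5.2 = 4.36×10^-16
D = 0.66·(4.73×10^-17 + 4.36×10^-16)^0.04 = 0.1610 m = 161 mm
Check: V = 2.18 m/s, Re = 2.65×10^5, f = 0.01518, h_f = 13.7 m ≈ 14.6 m ✓

D ≈ 161 mm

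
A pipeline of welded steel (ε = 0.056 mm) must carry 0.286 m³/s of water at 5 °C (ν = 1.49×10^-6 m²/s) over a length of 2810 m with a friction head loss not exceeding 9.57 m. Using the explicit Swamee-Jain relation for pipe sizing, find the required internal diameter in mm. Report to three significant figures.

Swamee-Jain (Type III): D = 0.66·[ε^1.25·(LQ²/(gh_f))^4.75 + ν·Q^9.4·(L/(gh_f))^5.2]^0.04
LQ²/(gh_f) = 2.448; L/(gh_f) = 29.93
Term 1 = ε^1.25·(…)^4.75 = 3.41×10^-4; Term 2 = ν·Q^9.4·(…)^5.2 = 5.48×10^-4
D = 0.66·(3.41×10^-4 + 5.48×10^-4)^0.04 = 0.4983 m = 498 mm
Check: V = 1.47 m/s, Re = 4.90×10^5, f = 0.01464, h_f = 9.05 m ≈ 9.57 m ✓

D ≈ 498 mm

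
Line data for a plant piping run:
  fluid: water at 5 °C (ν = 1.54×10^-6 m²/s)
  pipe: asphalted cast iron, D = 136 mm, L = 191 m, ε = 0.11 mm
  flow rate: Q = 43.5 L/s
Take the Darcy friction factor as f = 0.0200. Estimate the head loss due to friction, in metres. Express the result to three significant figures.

h_f ≈ 12.8 m

V = 4Q/(πD²) = 4·0.0435/(π·0.136²) = 2.994 m/s
h_f = f(L/D)V²/(2g) = 0.02000·(191/0.136)·2.994²/(2·9.81) = 12.84 m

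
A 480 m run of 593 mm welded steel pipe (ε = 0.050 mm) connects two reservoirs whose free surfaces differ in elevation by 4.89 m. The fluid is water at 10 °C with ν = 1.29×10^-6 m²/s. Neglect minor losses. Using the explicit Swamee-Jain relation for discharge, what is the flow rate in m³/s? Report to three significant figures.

Swamee-Jain (Type II): Q = -0.965·√(gD⁵h_f/L)·ln[ε/(3.7D) + √(3.17ν²L/(gD³h_f))]
√(gD⁵h_f/L) = √(9.81·0.593⁵·4.89/480) = 0.08561
ε/(3.7D) = 2.28×10^-5; √(3.17ν²L/(gD³h_f)) = 1.59×10^-5
Q = -0.965·0.08561·ln(3.870×10^-5) = 0.8393 m³/s
Check: V = 3.04 m/s, Re = 1.40×10^6, f = 0.01291, h_f = 4.92 m ≈ 4.89 m ✓

Q ≈ 0.839 m³/s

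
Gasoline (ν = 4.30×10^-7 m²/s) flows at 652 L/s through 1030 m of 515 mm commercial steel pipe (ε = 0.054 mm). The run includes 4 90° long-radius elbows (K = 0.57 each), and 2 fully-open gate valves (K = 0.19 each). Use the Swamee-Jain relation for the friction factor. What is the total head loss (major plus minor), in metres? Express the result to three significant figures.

V = 4Q/(πD²) = 3.130 m/s; V²/2g = 0.4993 m
Re = 3.75×10^6, ε/D = 1.05×10^-4 → f = 0.01261 (Swamee-Jain)
Major: h_f = f(L/D)·V²/2g = 0.01261·2000·0.4993 = 12.59 m
Minor: ΣK = 2.66; h_m = ΣK·V²/2g = 1.328 m
Total H_L = 12.59 + 1.328 = 13.92 m

H_L ≈ 13.9 m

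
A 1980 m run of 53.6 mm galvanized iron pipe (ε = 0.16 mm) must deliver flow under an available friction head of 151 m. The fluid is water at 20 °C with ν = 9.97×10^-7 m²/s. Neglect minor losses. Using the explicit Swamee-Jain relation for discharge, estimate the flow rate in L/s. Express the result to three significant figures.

Q ≈ 3.85 L/s

Swamee-Jain (Type II): Q = -0.965·√(gD⁵h_f/L)·ln[ε/(3.7D) + √(3.17ν²L/(gD³h_f))]
√(gD⁵h_f/L) = √(9.81·0.0536⁵·151/1980) = 5.753×10^-4
ε/(3.7D) = 8.07×10^-4; √(3.17ν²L/(gD³h_f)) = 1.65×10^-4
Q = -0.965·5.753×10^-4·ln(9.722×10^-4) = 0.003851 m³/s
Check: V = 1.71 m/s, Re = 9.17×10^4, f = 0.02780, h_f = 152 m ≈ 151 m ✓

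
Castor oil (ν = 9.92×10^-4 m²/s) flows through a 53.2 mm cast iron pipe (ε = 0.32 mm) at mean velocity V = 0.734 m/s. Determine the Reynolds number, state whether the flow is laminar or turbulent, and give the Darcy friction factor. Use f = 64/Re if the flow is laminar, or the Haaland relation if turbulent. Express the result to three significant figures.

Re = VD/ν = 0.7340·0.0532/9.92×10^-4 = 39.4
Re < 2300 → laminar → f = 64/Re = 1.626

Re ≈ 39.4; laminar; f = 64/Re ≈ 1.63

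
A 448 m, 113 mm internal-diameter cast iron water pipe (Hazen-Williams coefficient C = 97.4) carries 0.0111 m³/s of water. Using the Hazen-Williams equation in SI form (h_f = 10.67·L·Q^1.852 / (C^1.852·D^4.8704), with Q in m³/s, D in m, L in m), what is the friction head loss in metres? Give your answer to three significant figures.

h_f ≈ 9.74 m

h_f = 10.67·448·0.0111^1.852 / (97.4^1.852·0.113^4.8704) = 9.738 m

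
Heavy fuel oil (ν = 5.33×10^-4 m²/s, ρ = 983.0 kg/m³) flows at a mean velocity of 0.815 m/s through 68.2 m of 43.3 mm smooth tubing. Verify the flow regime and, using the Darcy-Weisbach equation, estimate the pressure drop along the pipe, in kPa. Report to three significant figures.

Re = VD/ν = 0.815·0.04330/5.33×10^-4 = 66.2 → laminar (Re < 2300)
f = 64/Re = 0.9666
h_f = f(L/D)V²/(2g) = 0.9666·(68.2/0.04330)·0.815²/(2·9.81) = 51.54 m
Δp = ρg·h_f = 983.0·9.81·51.54 = 497.0 kPa

Δp ≈ 497 kPa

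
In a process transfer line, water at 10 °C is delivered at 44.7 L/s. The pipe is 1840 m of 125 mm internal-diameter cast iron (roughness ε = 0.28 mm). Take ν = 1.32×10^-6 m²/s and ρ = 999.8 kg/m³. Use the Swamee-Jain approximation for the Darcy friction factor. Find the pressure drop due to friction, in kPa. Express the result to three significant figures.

V = 4Q/(πD²) = 4·0.0447/(π·0.125²) = 3.642 m/s
Re = VD/ν = 3.642·0.125/1.32×10^-6 = 3.45×10^5 → turbulent
ε/D = 0.28/125 = 0.00224
Swamee-Jain: f = 0.02477
h_f = f(L/D)V²/(2g) = 0.02477·(1840/0.125)·3.642²/(2·9.81) = 246.5 m
Δp = ρg·h_f = 999.8·9.81·246.5 = 2418 kPa

Δp ≈ 2420 kPa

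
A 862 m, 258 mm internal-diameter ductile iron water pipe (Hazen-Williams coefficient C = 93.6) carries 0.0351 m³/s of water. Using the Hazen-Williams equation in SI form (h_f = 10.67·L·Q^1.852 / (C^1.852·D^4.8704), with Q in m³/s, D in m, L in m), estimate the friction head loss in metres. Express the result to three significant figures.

h_f = 10.67·862·0.0351^1.852 / (93.6^1.852·0.258^4.8704) = 3.051 m

h_f ≈ 3.05 m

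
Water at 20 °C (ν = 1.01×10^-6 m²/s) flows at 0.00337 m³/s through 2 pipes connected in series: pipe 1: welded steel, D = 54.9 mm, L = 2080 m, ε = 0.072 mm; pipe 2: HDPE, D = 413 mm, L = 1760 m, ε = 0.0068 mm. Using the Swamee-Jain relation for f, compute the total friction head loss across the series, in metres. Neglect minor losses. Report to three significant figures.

Pipe 1: V = 1.424 m/s, Re = 7.74×10^4, ε/D = 0.00131, f = 0.02390, h_1 = f(L/D)V²/2g = 93.53 m
Pipe 2: V = 0.02516 m/s, Re = 1.03×10^4, ε/D = 1.65×10^-5, f = 0.03076, h_2 = f(L/D)V²/2g = 0.004228 m
Series → Q common, losses add: H = Σh = 93.54 m

H ≈ 93.5 m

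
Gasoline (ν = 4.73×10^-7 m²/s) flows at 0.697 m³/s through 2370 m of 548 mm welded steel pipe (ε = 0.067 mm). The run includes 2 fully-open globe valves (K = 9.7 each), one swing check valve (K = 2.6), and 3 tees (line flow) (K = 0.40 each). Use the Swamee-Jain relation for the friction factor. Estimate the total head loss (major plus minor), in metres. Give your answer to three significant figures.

V = 4Q/(πD²) = 2.955 m/s; V²/2g = 0.4451 m
Re = 3.42×10^6, ε/D = 1.22×10^-4 → f = 0.01296 (Swamee-Jain)
Major: h_f = f(L/D)·V²/2g = 0.01296·4325·0.4451 = 24.95 m
Minor: ΣK = 23.2; h_m = ΣK·V²/2g = 10.33 m
Total H_L = 24.95 + 10.33 = 35.28 m

H_L ≈ 35.3 m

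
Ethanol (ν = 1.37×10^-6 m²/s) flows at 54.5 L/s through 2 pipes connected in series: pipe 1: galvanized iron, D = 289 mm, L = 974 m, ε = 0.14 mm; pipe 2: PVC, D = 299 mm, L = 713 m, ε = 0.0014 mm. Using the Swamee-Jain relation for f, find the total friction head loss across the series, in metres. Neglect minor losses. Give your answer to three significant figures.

Pipe 1: V = 0.8308 m/s, Re = 1.75×10^5, ε/D = 4.84×10^-4, f = 0.01909, h_1 = f(L/D)V²/2g = 2.263 m
Pipe 2: V = 0.7762 m/s, Re = 1.69×10^5, ε/D = 4.68×10^-6, f = 0.01609, h_2 = f(L/D)V²/2g = 1.178 m
Series → Q common, losses add: H = Σh = 3.441 m

H ≈ 3.44 m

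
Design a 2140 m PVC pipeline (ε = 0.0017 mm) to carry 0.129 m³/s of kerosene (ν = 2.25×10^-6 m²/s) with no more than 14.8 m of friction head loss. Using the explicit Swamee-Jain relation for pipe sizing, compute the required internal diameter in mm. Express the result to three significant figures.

D ≈ 318 mm

Swamee-Jain (Type III): D = 0.66·[ε^1.25·(LQ²/(gh_f))^4.75 + ν·Q^9.4·(L/(gh_f))^5.2]^0.04
LQ²/(gh_f) = 0.2453; L/(gh_f) = 14.74
Term 1 = ε^1.25·(…)^4.75 = 7.74×10^-11; Term 2 = ν·Q^9.4·(…)^5.2 = 1.17×10^-8
D = 0.66·(7.74×10^-11 + 1.17×10^-8)^0.04 = 0.3180 m = 318 mm
Check: V = 1.62 m/s, Re = 2.30×10^5, f = 0.01518, h_f = 13.7 m ≈ 14.8 m ✓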